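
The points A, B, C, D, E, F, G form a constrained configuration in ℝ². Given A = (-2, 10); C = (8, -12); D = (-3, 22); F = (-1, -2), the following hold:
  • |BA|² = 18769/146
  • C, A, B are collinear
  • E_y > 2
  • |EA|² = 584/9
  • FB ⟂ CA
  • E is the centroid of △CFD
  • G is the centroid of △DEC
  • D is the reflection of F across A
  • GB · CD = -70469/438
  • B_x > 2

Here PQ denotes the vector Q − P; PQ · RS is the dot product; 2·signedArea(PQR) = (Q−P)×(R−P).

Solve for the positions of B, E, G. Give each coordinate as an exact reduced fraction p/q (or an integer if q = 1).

1. B_x = 393/146  [C, A, B are collinear ∩ FB ⟂ CA]
2. B_y = -47/146  [C, A, B are collinear ∩ FB ⟂ CA]
   → B = (393/146, -47/146)
3. E_x = 4/3  [E is the centroid of △CFD]
4. E_y = 8/3  [E is the centroid of △CFD]
   → E = (4/3, 8/3)
5. G_x = 19/9  [G is the centroid of △DEC]
6. G_y = 38/9  [G is the centroid of △DEC]
   → G = (19/9, 38/9)

B = (393/146, -47/146)
E = (4/3, 8/3)
G = (19/9, 38/9)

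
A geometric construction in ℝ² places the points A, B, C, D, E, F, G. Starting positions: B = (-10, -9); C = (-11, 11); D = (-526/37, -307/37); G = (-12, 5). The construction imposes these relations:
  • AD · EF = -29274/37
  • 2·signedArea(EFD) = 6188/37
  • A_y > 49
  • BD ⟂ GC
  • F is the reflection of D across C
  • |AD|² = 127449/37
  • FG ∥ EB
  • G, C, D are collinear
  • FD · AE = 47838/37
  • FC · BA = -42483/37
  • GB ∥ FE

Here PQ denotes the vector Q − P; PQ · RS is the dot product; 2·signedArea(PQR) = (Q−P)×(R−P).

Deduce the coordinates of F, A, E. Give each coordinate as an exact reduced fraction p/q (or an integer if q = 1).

1. F_x = -288/37  [F is the reflection of D across C]
2. F_y = 1121/37  [F is the reflection of D across C]
   → F = (-288/37, 1121/37)
3. A_x = -169/37  [line -119/37·x + -714/37·y + 34867/37 = 0 ∩ |AD|² = 127449/37]
4. A_y = 1835/37  [line -119/37·x + -714/37·y + 34867/37 = 0 ∩ |AD|² = 127449/37]
   → A = (-169/37, 1835/37)
5. E_x = -214/37  [AD · EF = -29274/37 ∩ FG ∥ EB]
6. E_y = 603/37  [AD · EF = -29274/37 ∩ FG ∥ EB]
   → E = (-214/37, 603/37)

A = (-169/37, 1835/37)
E = (-214/37, 603/37)
F = (-288/37, 1121/37)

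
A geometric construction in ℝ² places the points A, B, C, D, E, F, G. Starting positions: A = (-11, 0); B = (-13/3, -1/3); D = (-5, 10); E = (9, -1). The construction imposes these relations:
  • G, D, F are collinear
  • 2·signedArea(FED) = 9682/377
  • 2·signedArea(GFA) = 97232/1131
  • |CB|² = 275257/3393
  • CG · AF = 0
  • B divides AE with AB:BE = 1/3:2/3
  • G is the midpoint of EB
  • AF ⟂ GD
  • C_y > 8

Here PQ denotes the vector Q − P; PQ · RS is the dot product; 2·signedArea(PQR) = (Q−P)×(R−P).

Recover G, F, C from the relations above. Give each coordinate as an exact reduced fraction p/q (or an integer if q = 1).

C = (-4621/1131, 9806/1131)
F = (-851/377, 2266/377)
G = (7/3, -2/3)

1. G_x = 7/3  [G is the midpoint of EB]
2. G_y = -2/3  [G is the midpoint of EB]
   → G = (7/3, -2/3)
3. F_x = -851/377  [G, D, F are collinear ∩ AF ⟂ GD]
4. F_y = 2266/377  [G, D, F are collinear ∩ AF ⟂ GD]
   → F = (-851/377, 2266/377)
5. C_x = -4621/1131  [line -3296/377·x + -2266/377·y + 6180/377 = 0 ∩ |CB|² = 275257/3393]
6. C_y = 9806/1131  [line -3296/377·x + -2266/377·y + 6180/377 = 0 ∩ |CB|² = 275257/3393]
   → C = (-4621/1131, 9806/1131)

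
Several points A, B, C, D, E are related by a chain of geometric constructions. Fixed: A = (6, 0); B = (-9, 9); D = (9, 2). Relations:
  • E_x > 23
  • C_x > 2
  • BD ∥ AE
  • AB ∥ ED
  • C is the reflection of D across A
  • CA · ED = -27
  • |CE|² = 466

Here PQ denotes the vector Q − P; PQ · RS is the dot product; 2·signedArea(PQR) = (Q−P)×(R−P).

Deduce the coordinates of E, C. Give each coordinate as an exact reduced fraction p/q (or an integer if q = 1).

C = (3, -2)
E = (24, -7)

1. E_x = 24  [AB ∥ ED ∩ BD ∥ AE]
2. E_y = -7  [AB ∥ ED ∩ BD ∥ AE]
   → E = (24, -7)
3. C_x = 3  [C is the reflection of D across A]
4. C_y = -2  [C is the reflection of D across A]
   → C = (3, -2)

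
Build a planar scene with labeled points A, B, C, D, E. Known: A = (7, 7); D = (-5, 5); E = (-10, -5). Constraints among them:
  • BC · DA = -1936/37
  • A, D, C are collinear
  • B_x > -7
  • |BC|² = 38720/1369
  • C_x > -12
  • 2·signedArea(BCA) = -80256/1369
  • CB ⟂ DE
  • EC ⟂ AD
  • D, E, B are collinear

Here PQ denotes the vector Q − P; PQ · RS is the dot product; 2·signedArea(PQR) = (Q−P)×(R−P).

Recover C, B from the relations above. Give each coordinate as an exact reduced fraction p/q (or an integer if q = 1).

1. C_x = -425/37  [A, D, C are collinear ∩ EC ⟂ AD]
2. C_y = 145/37  [A, D, C are collinear ∩ EC ⟂ AD]
   → C = (-425/37, 145/37)
3. B_x = -249/37  [D, E, B are collinear ∩ CB ⟂ DE]
4. B_y = 57/37  [D, E, B are collinear ∩ CB ⟂ DE]
   → B = (-249/37, 57/37)

B = (-249/37, 57/37)
C = (-425/37, 145/37)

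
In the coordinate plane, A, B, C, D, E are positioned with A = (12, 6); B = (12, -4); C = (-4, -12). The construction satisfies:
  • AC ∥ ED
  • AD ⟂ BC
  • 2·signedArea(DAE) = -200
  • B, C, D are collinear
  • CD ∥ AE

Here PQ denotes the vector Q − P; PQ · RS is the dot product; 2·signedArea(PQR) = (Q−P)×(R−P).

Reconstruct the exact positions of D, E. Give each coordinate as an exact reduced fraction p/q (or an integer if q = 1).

D = (16, -2)
E = (32, 16)

1. D_x = 16  [B, C, D are collinear ∩ AD ⟂ BC]
2. D_y = -2  [B, C, D are collinear ∩ AD ⟂ BC]
   → D = (16, -2)
3. E_x = 32  [AC ∥ ED ∩ CD ∥ AE]
4. E_y = 16  [AC ∥ ED ∩ CD ∥ AE]
   → E = (32, 16)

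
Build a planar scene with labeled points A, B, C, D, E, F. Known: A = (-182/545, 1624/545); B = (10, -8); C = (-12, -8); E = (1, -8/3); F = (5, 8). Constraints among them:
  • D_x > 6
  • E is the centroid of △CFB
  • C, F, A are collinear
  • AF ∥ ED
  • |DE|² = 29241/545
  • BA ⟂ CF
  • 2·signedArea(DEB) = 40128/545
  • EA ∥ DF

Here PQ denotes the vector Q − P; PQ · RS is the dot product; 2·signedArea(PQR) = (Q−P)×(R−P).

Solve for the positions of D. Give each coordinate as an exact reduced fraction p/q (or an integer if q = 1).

D = (3452/545, 3848/1635)

1. D_x = 3452/545  [EA ∥ DF ∩ AF ∥ ED]
2. D_y = 3848/1635  [EA ∥ DF ∩ AF ∥ ED]
   → D = (3452/545, 3848/1635)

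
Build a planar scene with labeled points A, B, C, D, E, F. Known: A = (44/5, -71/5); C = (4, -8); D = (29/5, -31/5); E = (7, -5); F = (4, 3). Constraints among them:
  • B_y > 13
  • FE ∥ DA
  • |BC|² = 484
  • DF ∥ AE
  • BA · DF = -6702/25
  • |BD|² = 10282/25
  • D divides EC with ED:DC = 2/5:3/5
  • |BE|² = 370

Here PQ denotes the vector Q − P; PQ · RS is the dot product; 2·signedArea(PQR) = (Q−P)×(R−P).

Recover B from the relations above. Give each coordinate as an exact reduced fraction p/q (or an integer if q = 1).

1. B_x = 4  [line 9/5·x + -46/5·y + 608/5 = 0 ∩ |BC|² = 484]
2. B_y = 14  [line 9/5·x + -46/5·y + 608/5 = 0 ∩ |BC|² = 484]
   → B = (4, 14)

B = (4, 14)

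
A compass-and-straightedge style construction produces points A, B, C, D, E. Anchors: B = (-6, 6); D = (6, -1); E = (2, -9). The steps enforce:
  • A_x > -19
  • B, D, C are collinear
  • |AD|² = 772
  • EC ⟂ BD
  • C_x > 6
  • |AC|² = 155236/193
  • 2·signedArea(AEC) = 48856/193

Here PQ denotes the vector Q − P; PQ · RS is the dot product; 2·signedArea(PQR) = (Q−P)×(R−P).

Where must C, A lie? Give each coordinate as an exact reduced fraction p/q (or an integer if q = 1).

A = (-18, 13)
C = (1254/193, -249/193)

1. C_x = 1254/193  [B, D, C are collinear ∩ EC ⟂ BD]
2. C_y = -249/193  [B, D, C are collinear ∩ EC ⟂ BD]
   → C = (1254/193, -249/193)
3. A_x = -18  [line -1488/193·x + 868/193·y + -38068/193 = 0 ∩ |AD|² = 772]
4. A_y = 13  [line -1488/193·x + 868/193·y + -38068/193 = 0 ∩ |AD|² = 772]
   → A = (-18, 13)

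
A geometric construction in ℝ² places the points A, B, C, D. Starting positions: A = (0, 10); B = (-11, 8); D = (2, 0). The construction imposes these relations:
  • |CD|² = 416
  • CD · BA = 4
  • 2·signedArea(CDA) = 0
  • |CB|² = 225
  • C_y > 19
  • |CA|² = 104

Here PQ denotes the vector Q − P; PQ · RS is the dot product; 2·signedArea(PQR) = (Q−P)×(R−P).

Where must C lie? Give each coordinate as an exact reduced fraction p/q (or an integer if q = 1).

C = (-2, 20)

1. C_x = -2  [2·signedArea(CDA) = 0 ∩ CD · BA = 4]
2. C_y = 20  [2·signedArea(CDA) = 0 ∩ CD · BA = 4]
   → C = (-2, 20)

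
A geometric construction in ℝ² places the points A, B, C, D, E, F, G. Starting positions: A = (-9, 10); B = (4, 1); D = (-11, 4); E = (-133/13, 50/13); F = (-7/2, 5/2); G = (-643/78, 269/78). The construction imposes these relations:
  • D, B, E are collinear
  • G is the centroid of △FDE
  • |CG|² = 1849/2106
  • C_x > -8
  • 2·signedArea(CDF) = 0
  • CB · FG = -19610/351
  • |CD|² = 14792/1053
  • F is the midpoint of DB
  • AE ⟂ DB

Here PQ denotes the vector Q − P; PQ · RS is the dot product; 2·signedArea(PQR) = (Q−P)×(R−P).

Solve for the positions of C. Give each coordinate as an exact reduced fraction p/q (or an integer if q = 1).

1. C_x = -857/117  [2·signedArea(CDF) = 0 ∩ CB · FG = -19610/351]
2. C_y = 382/117  [2·signedArea(CDF) = 0 ∩ CB · FG = -19610/351]
   → C = (-857/117, 382/117)

C = (-857/117, 382/117)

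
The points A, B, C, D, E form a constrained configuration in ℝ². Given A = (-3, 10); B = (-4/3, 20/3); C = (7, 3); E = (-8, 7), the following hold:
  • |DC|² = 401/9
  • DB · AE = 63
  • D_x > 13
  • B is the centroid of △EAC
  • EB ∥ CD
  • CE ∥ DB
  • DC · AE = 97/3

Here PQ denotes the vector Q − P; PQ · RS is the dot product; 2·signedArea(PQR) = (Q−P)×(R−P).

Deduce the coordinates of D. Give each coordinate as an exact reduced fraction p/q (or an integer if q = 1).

1. D_x = 41/3  [CE ∥ DB ∩ EB ∥ CD]
2. D_y = 8/3  [CE ∥ DB ∩ EB ∥ CD]
   → D = (41/3, 8/3)

D = (41/3, 8/3)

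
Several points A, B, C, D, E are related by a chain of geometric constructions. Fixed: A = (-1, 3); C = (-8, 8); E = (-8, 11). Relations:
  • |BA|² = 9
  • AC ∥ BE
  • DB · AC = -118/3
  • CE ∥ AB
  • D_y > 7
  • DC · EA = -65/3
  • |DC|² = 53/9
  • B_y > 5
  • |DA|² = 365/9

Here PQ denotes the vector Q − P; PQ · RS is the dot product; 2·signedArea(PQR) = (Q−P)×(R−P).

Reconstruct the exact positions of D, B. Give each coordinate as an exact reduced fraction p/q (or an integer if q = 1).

1. D_x = -17/3  [line -7·x + 8·y + -295/3 = 0 ∩ |DC|² = 53/9]
2. D_y = 22/3  [line -7·x + 8·y + -295/3 = 0 ∩ |DC|² = 53/9]
   → D = (-17/3, 22/3)
3. B_x = -1  [AC ∥ BE ∩ CE ∥ AB]
4. B_y = 6  [AC ∥ BE ∩ CE ∥ AB]
   → B = (-1, 6)

B = (-1, 6)
D = (-17/3, 22/3)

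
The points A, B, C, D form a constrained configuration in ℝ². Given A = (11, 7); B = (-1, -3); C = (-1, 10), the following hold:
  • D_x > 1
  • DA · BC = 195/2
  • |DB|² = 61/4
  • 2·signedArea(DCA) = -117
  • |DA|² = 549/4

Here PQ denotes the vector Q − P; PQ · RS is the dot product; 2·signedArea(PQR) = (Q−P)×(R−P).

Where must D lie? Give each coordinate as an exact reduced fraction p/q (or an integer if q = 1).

1. D_x = 2  [2·signedArea(DCA) = -117 ∩ DA · BC = 195/2]
2. D_y = -1/2  [2·signedArea(DCA) = -117 ∩ DA · BC = 195/2]
   → D = (2, -1/2)

D = (2, -1/2)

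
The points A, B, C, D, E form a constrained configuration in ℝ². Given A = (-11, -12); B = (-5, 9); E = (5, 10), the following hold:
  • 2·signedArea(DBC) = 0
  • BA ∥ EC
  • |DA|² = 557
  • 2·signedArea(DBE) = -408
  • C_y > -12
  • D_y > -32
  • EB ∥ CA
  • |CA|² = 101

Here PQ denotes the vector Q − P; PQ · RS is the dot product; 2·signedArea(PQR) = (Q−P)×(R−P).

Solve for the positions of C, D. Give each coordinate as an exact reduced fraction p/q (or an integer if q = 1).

C = (-1, -11)
D = (3, -31)

1. C_x = -1  [EB ∥ CA ∩ BA ∥ EC]
2. C_y = -11  [EB ∥ CA ∩ BA ∥ EC]
   → C = (-1, -11)
3. D_x = 3  [2·signedArea(DBC) = 0 ∩ 2·signedArea(DBE) = -408]
4. D_y = -31  [2·signedArea(DBC) = 0 ∩ 2·signedArea(DBE) = -408]
   → D = (3, -31)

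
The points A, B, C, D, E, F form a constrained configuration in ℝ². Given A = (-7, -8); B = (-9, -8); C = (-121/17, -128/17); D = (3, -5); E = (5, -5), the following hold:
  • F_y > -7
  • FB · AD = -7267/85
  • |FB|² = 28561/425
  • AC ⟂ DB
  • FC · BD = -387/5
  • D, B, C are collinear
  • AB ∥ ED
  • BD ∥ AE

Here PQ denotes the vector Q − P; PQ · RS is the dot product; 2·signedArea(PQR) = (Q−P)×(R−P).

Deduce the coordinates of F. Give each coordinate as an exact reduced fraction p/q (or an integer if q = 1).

1. F_x = -89/85  [FC · BD = -387/5 ∩ FB · AD = -7267/85]
2. F_y = -511/85  [FC · BD = -387/5 ∩ FB · AD = -7267/85]
   → F = (-89/85, -511/85)

F = (-89/85, -511/85)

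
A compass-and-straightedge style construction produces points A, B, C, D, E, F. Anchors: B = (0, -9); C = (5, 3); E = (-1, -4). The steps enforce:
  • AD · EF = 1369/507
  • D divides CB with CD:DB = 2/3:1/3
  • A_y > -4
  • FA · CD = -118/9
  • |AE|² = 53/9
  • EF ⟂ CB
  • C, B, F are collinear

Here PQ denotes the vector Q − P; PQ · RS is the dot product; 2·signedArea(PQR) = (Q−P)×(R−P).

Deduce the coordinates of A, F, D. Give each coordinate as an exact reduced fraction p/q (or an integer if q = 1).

1. F_x = 275/169  [C, B, F are collinear ∩ EF ⟂ CB]
2. F_y = -861/169  [C, B, F are collinear ∩ EF ⟂ CB]
   → F = (275/169, -861/169)
3. D_x = 5/3  [D divides CB with CD:DB = 2/3:1/3]
4. D_y = -5  [D divides CB with CD:DB = 2/3:1/3]
   → D = (5/3, -5)
5. A_x = 4/3  [AD · EF = 1369/507 ∩ FA · CD = -118/9]
6. A_y = -10/3  [AD · EF = 1369/507 ∩ FA · CD = -118/9]
   → A = (4/3, -10/3)

A = (4/3, -10/3)
D = (5/3, -5)
F = (275/169, -861/169)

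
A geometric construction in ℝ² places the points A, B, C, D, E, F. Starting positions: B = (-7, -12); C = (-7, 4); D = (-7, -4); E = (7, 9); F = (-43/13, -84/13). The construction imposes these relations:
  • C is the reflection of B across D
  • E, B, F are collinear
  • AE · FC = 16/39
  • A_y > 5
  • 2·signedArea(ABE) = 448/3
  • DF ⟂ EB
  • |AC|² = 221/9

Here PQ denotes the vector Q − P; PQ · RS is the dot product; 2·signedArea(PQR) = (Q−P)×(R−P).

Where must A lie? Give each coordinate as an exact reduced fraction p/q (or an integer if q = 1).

1. A_x = -7/3  [2·signedArea(ABE) = 448/3 ∩ AE · FC = 16/39]
2. A_y = 17/3  [2·signedArea(ABE) = 448/3 ∩ AE · FC = 16/39]
   → A = (-7/3, 17/3)

A = (-7/3, 17/3)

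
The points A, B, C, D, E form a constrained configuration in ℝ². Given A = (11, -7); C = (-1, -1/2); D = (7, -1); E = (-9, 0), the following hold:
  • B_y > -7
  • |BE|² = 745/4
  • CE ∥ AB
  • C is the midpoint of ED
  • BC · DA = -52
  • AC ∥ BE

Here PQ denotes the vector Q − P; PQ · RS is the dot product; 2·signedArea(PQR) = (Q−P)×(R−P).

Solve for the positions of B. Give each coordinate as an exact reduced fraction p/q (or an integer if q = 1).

B = (3, -13/2)

1. B_x = 3  [AC ∥ BE ∩ CE ∥ AB]
2. B_y = -13/2  [AC ∥ BE ∩ CE ∥ AB]
   → B = (3, -13/2)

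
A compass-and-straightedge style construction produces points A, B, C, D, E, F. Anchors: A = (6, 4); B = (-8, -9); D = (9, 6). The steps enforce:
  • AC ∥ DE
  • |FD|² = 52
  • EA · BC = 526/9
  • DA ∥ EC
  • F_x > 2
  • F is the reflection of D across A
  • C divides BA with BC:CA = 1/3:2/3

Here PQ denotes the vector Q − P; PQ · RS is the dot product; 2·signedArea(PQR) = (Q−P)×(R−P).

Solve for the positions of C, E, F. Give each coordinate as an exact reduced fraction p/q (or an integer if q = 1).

1. C_x = -10/3  [C divides BA with BC:CA = 1/3:2/3]
2. C_y = -14/3  [C divides BA with BC:CA = 1/3:2/3]
   → C = (-10/3, -14/3)
3. E_x = -1/3  [DA ∥ EC ∩ AC ∥ DE]
4. E_y = -8/3  [DA ∥ EC ∩ AC ∥ DE]
   → E = (-1/3, -8/3)
5. F_x = 3  [F is the reflection of D across A]
6. F_y = 2  [F is the reflection of D across A]
   → F = (3, 2)

C = (-10/3, -14/3)
E = (-1/3, -8/3)
F = (3, 2)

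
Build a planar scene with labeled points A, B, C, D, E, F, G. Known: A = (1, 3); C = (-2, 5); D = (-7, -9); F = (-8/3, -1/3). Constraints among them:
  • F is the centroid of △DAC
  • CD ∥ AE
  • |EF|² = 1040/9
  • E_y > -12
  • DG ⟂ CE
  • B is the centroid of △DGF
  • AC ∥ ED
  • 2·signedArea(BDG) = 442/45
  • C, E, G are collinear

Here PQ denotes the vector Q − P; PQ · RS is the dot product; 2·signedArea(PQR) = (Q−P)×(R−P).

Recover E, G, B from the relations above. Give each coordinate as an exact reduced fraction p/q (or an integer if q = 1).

B = (-202/45, -281/45)
E = (-4, -11)
G = (-19/5, -47/5)

1. E_x = -4  [AC ∥ ED ∩ CD ∥ AE]
2. E_y = -11  [AC ∥ ED ∩ CD ∥ AE]
   → E = (-4, -11)
3. G_x = -19/5  [C, E, G are collinear ∩ DG ⟂ CE]
4. G_y = -47/5  [C, E, G are collinear ∩ DG ⟂ CE]
   → G = (-19/5, -47/5)
5. B_x = -202/45  [B is the centroid of △DGF]
6. B_y = -281/45  [B is the centroid of △DGF]
   → B = (-202/45, -281/45)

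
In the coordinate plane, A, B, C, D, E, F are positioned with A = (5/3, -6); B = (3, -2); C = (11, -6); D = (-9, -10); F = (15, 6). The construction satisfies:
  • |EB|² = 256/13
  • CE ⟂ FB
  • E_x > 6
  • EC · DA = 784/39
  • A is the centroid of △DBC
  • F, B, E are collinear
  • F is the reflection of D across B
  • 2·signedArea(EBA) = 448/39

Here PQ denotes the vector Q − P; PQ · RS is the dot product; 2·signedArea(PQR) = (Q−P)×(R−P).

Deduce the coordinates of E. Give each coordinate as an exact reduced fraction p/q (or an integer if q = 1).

1. E_x = 87/13  [F, B, E are collinear ∩ CE ⟂ FB]
2. E_y = 6/13  [F, B, E are collinear ∩ CE ⟂ FB]
   → E = (87/13, 6/13)

E = (87/13, 6/13)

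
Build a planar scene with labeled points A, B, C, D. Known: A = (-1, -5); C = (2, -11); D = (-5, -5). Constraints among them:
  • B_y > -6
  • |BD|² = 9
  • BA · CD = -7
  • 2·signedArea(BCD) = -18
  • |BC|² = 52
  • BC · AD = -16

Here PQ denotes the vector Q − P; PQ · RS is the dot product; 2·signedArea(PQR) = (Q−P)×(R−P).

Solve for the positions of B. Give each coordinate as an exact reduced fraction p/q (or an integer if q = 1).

1. B_x = -2  [BA · CD = -7 ∩ BC · AD = -16]
2. B_y = -5  [BA · CD = -7 ∩ BC · AD = -16]
   → B = (-2, -5)

B = (-2, -5)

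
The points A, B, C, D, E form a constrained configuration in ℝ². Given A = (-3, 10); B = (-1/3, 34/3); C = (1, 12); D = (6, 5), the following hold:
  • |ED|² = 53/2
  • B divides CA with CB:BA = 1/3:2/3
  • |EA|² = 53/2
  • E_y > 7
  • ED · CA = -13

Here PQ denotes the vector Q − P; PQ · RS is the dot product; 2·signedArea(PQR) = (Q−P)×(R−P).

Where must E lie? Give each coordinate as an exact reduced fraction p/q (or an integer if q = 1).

1. E_x = 3/2  [line 4·x + 2·y + -21 = 0 ∩ |ED|² = 53/2]
2. E_y = 15/2  [line 4·x + 2·y + -21 = 0 ∩ |ED|² = 53/2]
   → E = (3/2, 15/2)

E = (3/2, 15/2)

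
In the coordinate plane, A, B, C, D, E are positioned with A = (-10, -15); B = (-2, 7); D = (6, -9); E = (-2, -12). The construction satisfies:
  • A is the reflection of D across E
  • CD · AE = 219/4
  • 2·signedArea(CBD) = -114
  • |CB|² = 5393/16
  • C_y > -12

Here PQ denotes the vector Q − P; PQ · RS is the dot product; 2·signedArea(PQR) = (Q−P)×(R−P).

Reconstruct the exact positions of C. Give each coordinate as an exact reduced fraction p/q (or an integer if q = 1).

1. C_x = 0  [2·signedArea(CBD) = -114 ∩ CD · AE = 219/4]
2. C_y = -45/4  [2·signedArea(CBD) = -114 ∩ CD · AE = 219/4]
   → C = (0, -45/4)

C = (0, -45/4)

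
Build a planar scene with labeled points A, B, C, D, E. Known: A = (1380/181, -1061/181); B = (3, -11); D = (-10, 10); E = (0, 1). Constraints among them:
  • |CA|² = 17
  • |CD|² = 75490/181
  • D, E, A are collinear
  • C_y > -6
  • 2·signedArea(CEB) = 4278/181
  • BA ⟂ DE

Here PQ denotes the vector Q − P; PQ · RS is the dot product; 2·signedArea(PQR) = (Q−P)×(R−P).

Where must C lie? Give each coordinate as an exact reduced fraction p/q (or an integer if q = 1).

1. C_x = 641/181  [line 12·x + 3·y + -4821/181 = 0 ∩ |CA|² = 17]
2. C_y = -957/181  [line 12·x + 3·y + -4821/181 = 0 ∩ |CA|² = 17]
   → C = (641/181, -957/181)

C = (641/181, -957/181)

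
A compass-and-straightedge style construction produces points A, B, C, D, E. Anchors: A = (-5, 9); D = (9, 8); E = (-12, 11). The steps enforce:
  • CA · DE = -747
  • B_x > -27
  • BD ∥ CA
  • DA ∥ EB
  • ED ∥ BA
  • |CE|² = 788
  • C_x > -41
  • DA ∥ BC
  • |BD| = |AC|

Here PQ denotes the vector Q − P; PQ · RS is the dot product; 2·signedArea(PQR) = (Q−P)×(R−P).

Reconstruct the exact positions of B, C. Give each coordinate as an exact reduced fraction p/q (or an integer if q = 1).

1. B_x = -26  [ED ∥ BA ∩ DA ∥ EB]
2. B_y = 12  [ED ∥ BA ∩ DA ∥ EB]
   → B = (-26, 12)
3. C_x = -40  [BD ∥ CA ∩ DA ∥ BC]
4. C_y = 13  [BD ∥ CA ∩ DA ∥ BC]
   → C = (-40, 13)

B = (-26, 12)
C = (-40, 13)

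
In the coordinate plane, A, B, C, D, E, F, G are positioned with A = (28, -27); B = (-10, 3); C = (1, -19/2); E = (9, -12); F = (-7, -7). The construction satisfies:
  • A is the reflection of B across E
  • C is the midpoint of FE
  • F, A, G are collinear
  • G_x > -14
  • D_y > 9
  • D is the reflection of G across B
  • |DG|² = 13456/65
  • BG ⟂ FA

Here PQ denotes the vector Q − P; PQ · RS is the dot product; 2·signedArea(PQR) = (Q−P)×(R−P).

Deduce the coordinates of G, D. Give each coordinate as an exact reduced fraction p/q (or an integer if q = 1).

1. G_x = -882/65  [F, A, G are collinear ∩ BG ⟂ FA]
2. G_y = -211/65  [F, A, G are collinear ∩ BG ⟂ FA]
   → G = (-882/65, -211/65)
3. D_x = -418/65  [D is the reflection of G across B]
4. D_y = 601/65  [D is the reflection of G across B]
   → D = (-418/65, 601/65)

D = (-418/65, 601/65)
G = (-882/65, -211/65)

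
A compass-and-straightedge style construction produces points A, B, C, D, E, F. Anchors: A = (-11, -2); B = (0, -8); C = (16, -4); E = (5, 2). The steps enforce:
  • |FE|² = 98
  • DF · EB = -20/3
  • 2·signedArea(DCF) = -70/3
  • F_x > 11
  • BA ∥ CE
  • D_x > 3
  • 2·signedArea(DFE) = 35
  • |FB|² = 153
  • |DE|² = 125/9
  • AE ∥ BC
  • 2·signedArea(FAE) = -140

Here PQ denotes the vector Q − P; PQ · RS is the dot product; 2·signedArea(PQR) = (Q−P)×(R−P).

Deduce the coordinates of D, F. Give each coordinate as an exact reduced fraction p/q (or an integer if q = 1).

D = (10/3, -4/3)
F = (12, -5)

1. F_x = 12  [line -4·x + 16·y + 128 = 0 ∩ |FB|² = 153]
2. F_y = -5  [line -4·x + 16·y + 128 = 0 ∩ |FB|² = 153]
   → F = (12, -5)
3. D_x = 10/3  [2·signedArea(DCF) = -70/3 ∩ 2·signedArea(DFE) = 35]
4. D_y = -4/3  [2·signedArea(DCF) = -70/3 ∩ 2·signedArea(DFE) = 35]
   → D = (10/3, -4/3)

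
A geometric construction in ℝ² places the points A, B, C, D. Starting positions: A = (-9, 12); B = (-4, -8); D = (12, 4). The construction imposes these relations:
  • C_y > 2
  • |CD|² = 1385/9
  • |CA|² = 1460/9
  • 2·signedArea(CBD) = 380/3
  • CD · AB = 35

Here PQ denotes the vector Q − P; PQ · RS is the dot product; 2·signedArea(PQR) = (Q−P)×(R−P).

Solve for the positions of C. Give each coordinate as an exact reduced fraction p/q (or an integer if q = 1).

1. C_x = -1/3  [CD · AB = 35 ∩ 2·signedArea(CBD) = 380/3]
2. C_y = 8/3  [CD · AB = 35 ∩ 2·signedArea(CBD) = 380/3]
   → C = (-1/3, 8/3)

C = (-1/3, 8/3)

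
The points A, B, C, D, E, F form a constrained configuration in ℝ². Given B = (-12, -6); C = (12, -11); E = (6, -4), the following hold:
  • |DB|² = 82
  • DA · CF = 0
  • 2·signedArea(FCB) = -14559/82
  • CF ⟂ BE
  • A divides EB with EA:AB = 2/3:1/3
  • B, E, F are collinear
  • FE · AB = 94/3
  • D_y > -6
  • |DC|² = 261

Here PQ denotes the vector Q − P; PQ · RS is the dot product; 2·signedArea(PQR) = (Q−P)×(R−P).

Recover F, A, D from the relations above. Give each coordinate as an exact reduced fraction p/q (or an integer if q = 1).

A = (-6, -16/3)
D = (-3, -5)
F = (915/82, -281/82)

1. F_x = 915/82  [B, E, F are collinear ∩ CF ⟂ BE]
2. F_y = -281/82  [B, E, F are collinear ∩ CF ⟂ BE]
   → F = (915/82, -281/82)
3. A_x = -6  [A divides EB with EA:AB = 2/3:1/3]
4. A_y = -16/3  [A divides EB with EA:AB = 2/3:1/3]
   → A = (-6, -16/3)
5. D_x = -3  [line 69/82·x + -621/82·y + -1449/41 = 0 ∩ |DB|² = 82]
6. D_y = -5  [line 69/82·x + -621/82·y + -1449/41 = 0 ∩ |DB|² = 82]
   → D = (-3, -5)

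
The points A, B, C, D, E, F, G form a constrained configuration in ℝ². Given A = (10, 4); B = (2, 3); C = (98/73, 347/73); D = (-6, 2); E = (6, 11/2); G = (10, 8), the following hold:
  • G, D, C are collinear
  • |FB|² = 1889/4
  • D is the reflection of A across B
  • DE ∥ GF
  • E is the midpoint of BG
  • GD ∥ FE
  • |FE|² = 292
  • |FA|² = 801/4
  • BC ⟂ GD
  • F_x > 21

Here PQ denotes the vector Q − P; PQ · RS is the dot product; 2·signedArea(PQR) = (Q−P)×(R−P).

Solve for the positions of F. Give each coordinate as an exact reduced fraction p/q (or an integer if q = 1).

F = (22, 23/2)

1. F_x = 22  [GD ∥ FE ∩ DE ∥ GF]
2. F_y = 23/2  [GD ∥ FE ∩ DE ∥ GF]
   → F = (22, 23/2)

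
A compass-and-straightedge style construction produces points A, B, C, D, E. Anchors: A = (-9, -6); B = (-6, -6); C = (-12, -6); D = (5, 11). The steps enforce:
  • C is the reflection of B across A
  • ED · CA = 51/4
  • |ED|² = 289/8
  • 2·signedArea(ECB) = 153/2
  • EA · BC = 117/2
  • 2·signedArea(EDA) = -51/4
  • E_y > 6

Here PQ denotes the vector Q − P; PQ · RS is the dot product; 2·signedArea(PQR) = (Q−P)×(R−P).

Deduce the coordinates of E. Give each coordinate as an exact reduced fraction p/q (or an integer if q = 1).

E = (3/4, 27/4)

1. E_x = 3/4  [EA · BC = 117/2 ∩ 2·signedArea(ECB) = 153/2]
2. E_y = 27/4  [EA · BC = 117/2 ∩ 2·signedArea(ECB) = 153/2]
   → E = (3/4, 27/4)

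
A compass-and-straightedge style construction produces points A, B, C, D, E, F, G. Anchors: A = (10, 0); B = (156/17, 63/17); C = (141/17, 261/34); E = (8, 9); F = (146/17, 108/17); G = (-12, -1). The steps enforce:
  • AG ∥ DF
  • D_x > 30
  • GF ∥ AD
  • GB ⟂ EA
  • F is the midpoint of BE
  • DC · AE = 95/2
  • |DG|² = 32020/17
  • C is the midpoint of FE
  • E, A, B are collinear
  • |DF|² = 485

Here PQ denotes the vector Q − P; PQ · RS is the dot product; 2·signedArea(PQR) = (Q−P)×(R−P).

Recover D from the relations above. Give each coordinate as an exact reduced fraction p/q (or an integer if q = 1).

1. D_x = 520/17  [AG ∥ DF ∩ GF ∥ AD]
2. D_y = 125/17  [AG ∥ DF ∩ GF ∥ AD]
   → D = (520/17, 125/17)

D = (520/17, 125/17)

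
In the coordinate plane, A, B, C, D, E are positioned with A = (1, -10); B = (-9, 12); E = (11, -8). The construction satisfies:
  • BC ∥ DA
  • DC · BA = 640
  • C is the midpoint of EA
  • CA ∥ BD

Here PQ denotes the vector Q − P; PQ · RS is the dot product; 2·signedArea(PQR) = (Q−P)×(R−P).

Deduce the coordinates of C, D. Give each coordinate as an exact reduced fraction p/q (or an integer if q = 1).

C = (6, -9)
D = (-14, 11)

1. C_x = 6  [C is the midpoint of EA]
2. C_y = -9  [C is the midpoint of EA]
   → C = (6, -9)
3. D_x = -14  [BC ∥ DA ∩ CA ∥ BD]
4. D_y = 11  [BC ∥ DA ∩ CA ∥ BD]
   → D = (-14, 11)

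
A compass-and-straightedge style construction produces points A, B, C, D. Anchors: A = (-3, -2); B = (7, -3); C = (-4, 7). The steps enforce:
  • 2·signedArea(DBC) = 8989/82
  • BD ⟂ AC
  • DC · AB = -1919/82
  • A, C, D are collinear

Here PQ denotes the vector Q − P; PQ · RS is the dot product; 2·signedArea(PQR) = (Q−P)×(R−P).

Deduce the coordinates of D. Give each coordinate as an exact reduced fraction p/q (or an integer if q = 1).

D = (-227/82, -335/82)

1. D_x = -227/82  [A, C, D are collinear ∩ BD ⟂ AC]
2. D_y = -335/82  [A, C, D are collinear ∩ BD ⟂ AC]
   → D = (-227/82, -335/82)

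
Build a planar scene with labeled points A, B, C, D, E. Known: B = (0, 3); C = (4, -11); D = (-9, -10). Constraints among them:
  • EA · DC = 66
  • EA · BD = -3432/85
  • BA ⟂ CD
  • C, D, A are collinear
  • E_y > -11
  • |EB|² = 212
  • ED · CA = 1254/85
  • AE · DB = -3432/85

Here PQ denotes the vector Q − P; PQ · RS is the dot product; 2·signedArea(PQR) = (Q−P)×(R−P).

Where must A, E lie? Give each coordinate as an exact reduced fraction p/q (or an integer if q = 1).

A = (-89/85, -902/85)
E = (-518/85, -869/85)

1. A_x = -89/85  [C, D, A are collinear ∩ BA ⟂ CD]
2. A_y = -902/85  [C, D, A are collinear ∩ BA ⟂ CD]
   → A = (-89/85, -902/85)
3. E_x = -518/85  [EA · BD = -3432/85 ∩ EA · DC = 66]
4. E_y = -869/85  [EA · BD = -3432/85 ∩ EA · DC = 66]
   → E = (-518/85, -869/85)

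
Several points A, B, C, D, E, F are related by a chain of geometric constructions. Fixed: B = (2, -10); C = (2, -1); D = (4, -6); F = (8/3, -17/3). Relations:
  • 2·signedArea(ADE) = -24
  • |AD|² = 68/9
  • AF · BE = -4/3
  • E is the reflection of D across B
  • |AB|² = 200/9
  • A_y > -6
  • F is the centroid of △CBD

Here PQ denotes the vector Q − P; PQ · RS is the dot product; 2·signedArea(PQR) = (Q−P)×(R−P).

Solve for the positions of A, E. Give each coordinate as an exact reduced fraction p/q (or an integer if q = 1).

A = (4/3, -16/3)
E = (0, -14)

1. E_x = 0  [E is the reflection of D across B]
2. E_y = -14  [E is the reflection of D across B]
   → E = (0, -14)
3. A_x = 4/3  [AF · BE = -4/3 ∩ 2·signedArea(ADE) = -24]
4. A_y = -16/3  [AF · BE = -4/3 ∩ 2·signedArea(ADE) = -24]
   → A = (4/3, -16/3)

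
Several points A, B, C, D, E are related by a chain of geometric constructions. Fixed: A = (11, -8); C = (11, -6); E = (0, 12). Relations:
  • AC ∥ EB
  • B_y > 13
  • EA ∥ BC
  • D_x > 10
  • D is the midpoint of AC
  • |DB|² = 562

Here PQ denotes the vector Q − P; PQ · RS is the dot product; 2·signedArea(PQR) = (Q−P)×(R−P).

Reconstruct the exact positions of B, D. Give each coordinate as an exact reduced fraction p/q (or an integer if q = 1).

1. B_x = 0  [EA ∥ BC ∩ AC ∥ EB]
2. B_y = 14  [EA ∥ BC ∩ AC ∥ EB]
   → B = (0, 14)
3. D_x = 11  [D is the midpoint of AC]
4. D_y = -7  [D is the midpoint of AC]
   → D = (11, -7)

B = (0, 14)
D = (11, -7)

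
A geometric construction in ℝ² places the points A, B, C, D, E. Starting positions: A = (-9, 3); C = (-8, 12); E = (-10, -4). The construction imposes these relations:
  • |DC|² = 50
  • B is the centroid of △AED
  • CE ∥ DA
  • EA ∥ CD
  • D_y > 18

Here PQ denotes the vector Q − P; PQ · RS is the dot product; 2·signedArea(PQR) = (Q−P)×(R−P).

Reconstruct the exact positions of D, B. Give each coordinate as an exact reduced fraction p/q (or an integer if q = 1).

1. D_x = -7  [CE ∥ DA ∩ EA ∥ CD]
2. D_y = 19  [CE ∥ DA ∩ EA ∥ CD]
   → D = (-7, 19)
3. B_x = -26/3  [B is the centroid of △AED]
4. B_y = 6  [B is the centroid of △AED]
   → B = (-26/3, 6)

B = (-26/3, 6)
D = (-7, 19)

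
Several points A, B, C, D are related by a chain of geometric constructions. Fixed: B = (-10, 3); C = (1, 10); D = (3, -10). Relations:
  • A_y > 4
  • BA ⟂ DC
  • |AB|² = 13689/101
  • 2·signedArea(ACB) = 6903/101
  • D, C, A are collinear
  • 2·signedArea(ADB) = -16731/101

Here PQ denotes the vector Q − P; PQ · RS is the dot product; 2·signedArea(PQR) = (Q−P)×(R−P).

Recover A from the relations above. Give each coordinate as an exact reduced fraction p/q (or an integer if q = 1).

A = (160/101, 420/101)

1. A_x = 160/101  [D, C, A are collinear ∩ BA ⟂ DC]
2. A_y = 420/101  [D, C, A are collinear ∩ BA ⟂ DC]
   → A = (160/101, 420/101)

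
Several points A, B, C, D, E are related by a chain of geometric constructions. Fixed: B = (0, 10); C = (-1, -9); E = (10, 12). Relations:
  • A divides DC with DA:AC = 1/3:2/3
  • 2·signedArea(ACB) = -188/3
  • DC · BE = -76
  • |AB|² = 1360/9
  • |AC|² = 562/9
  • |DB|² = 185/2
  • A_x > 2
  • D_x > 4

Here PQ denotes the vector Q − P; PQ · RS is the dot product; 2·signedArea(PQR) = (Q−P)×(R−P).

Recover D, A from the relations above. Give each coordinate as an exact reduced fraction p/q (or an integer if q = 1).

1. D_x = 9/2  [line -10·x + -2·y + 48 = 0 ∩ |DB|² = 185/2]
2. D_y = 3/2  [line -10·x + -2·y + 48 = 0 ∩ |DB|² = 185/2]
   → D = (9/2, 3/2)
3. A_x = 8/3  [A divides DC with DA:AC = 1/3:2/3]
4. A_y = -2  [A divides DC with DA:AC = 1/3:2/3]
   → A = (8/3, -2)

A = (8/3, -2)
D = (9/2, 3/2)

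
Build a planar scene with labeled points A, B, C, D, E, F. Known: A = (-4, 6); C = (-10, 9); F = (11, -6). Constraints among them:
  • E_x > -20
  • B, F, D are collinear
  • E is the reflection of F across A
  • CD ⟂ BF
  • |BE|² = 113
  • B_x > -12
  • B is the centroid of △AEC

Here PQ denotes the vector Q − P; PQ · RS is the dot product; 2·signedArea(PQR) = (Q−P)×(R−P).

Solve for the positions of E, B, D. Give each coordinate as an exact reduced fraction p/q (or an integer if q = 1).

B = (-11, 11)
D = (-7271/773, 7551/773)
E = (-19, 18)

1. E_x = -19  [E is the reflection of F across A]
2. E_y = 18  [E is the reflection of F across A]
   → E = (-19, 18)
3. B_x = -11  [B is the centroid of △AEC]
4. B_y = 11  [B is the centroid of △AEC]
   → B = (-11, 11)
5. D_x = -7271/773  [B, F, D are collinear ∩ CD ⟂ BF]
6. D_y = 7551/773  [B, F, D are collinear ∩ CD ⟂ BF]
   → D = (-7271/773, 7551/773)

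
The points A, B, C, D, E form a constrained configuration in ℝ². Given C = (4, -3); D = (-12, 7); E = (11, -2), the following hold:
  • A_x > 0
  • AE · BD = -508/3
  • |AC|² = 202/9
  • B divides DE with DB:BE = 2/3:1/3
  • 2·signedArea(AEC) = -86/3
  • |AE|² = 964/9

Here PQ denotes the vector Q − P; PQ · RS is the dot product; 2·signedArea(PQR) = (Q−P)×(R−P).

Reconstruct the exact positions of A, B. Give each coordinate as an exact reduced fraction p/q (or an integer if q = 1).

A = (1, 2/3)
B = (10/3, 1)

1. B_x = 10/3  [B divides DE with DB:BE = 2/3:1/3]
2. B_y = 1  [B divides DE with DB:BE = 2/3:1/3]
   → B = (10/3, 1)
3. A_x = 1  [2·signedArea(AEC) = -86/3 ∩ AE · BD = -508/3]
4. A_y = 2/3  [2·signedArea(AEC) = -86/3 ∩ AE · BD = -508/3]
   → A = (1, 2/3)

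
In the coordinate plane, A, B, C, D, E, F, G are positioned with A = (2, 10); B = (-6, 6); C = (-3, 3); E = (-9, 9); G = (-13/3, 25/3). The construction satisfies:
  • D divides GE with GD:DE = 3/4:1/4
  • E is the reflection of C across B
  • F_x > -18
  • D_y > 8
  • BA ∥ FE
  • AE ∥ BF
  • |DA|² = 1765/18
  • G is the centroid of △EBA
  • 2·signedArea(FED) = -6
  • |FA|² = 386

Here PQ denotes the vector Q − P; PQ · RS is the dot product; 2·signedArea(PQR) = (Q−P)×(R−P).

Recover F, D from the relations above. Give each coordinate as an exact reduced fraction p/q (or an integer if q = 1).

1. F_x = -17  [BA ∥ FE ∩ AE ∥ BF]
2. F_y = 5  [BA ∥ FE ∩ AE ∥ BF]
   → F = (-17, 5)
3. D_x = -47/6  [D divides GE with GD:DE = 3/4:1/4]
4. D_y = 53/6  [D divides GE with GD:DE = 3/4:1/4]
   → D = (-47/6, 53/6)

D = (-47/6, 53/6)
F = (-17, 5)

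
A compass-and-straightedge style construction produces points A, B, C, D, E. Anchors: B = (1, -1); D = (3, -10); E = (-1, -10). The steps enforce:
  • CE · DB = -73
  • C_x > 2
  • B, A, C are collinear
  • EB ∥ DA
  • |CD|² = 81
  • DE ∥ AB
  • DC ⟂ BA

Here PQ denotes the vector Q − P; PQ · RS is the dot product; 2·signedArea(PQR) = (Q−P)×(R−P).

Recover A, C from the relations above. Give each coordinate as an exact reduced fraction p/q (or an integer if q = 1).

1. A_x = 5  [DE ∥ AB ∩ EB ∥ DA]
2. A_y = -1  [DE ∥ AB ∩ EB ∥ DA]
   → A = (5, -1)
3. C_x = 3  [B, A, C are collinear ∩ DC ⟂ BA]
4. C_y = -1  [B, A, C are collinear ∩ DC ⟂ BA]
   → C = (3, -1)

A = (5, -1)
C = (3, -1)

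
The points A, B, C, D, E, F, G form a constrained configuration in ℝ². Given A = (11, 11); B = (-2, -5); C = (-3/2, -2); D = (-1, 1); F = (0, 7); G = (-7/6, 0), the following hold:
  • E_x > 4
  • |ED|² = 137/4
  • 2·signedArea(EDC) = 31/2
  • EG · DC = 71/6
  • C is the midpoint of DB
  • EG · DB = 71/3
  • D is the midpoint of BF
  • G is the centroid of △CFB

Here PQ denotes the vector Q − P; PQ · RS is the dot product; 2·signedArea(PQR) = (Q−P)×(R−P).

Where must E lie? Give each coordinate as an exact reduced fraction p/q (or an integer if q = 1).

1. E_x = 9/2  [2·signedArea(EDC) = 31/2 ∩ EG · DC = 71/6]
2. E_y = 3  [2·signedArea(EDC) = 31/2 ∩ EG · DC = 71/6]
   → E = (9/2, 3)

E = (9/2, 3)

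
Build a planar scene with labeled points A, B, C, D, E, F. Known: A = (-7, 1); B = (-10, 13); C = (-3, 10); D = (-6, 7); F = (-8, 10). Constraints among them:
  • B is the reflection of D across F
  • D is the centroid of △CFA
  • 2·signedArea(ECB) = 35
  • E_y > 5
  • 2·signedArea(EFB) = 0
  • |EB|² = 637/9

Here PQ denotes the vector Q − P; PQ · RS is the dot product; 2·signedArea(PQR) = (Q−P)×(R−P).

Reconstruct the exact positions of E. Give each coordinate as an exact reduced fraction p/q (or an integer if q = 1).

1. E_x = -16/3  [2·signedArea(EFB) = 0 ∩ 2·signedArea(ECB) = 35]
2. E_y = 6  [2·signedArea(EFB) = 0 ∩ 2·signedArea(ECB) = 35]
   → E = (-16/3, 6)

E = (-16/3, 6)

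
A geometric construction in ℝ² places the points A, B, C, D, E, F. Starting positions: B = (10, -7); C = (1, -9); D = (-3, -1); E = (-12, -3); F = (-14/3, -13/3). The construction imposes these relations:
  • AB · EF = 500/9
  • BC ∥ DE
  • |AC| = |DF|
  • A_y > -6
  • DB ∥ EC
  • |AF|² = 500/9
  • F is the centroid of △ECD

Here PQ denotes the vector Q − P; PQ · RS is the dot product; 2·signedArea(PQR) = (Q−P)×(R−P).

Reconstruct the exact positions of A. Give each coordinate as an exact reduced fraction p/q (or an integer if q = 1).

A = (8/3, -17/3)

1. A_x = 8/3  [line -22/3·x + 4/3·y + 244/9 = 0 ∩ |AF|² = 500/9]
2. A_y = -17/3  [line -22/3·x + 4/3·y + 244/9 = 0 ∩ |AF|² = 500/9]
   → A = (8/3, -17/3)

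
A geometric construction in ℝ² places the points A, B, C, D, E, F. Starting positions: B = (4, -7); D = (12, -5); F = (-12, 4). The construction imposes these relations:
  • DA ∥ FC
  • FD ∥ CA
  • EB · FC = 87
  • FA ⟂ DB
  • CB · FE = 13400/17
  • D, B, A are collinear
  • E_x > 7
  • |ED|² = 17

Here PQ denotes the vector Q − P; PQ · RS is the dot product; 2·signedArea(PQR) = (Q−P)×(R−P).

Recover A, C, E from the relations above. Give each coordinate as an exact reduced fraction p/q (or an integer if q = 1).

1. A_x = -144/17  [D, B, A are collinear ∩ FA ⟂ DB]
2. A_y = -172/17  [D, B, A are collinear ∩ FA ⟂ DB]
   → A = (-144/17, -172/17)
3. C_x = -552/17  [FD ∥ CA ∩ DA ∥ FC]
4. C_y = -19/17  [FD ∥ CA ∩ DA ∥ FC]
   → C = (-552/17, -19/17)
5. E_x = 8  [EB · FC = 87 ∩ CB · FE = 13400/17]
6. E_y = -6  [EB · FC = 87 ∩ CB · FE = 13400/17]
   → E = (8, -6)

A = (-144/17, -172/17)
C = (-552/17, -19/17)
E = (8, -6)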